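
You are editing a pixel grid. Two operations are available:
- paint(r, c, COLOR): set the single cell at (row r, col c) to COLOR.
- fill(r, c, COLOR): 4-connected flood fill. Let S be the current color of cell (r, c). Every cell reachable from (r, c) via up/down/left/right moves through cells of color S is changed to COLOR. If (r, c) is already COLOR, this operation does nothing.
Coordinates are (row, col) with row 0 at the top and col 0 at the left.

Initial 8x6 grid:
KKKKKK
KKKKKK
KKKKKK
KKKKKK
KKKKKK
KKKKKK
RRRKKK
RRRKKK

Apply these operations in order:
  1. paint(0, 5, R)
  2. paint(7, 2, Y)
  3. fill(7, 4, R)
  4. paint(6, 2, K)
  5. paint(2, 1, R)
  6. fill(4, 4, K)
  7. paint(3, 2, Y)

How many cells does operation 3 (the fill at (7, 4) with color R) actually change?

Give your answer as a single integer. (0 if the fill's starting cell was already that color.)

Answer: 41

Derivation:
After op 1 paint(0,5,R):
KKKKKR
KKKKKK
KKKKKK
KKKKKK
KKKKKK
KKKKKK
RRRKKK
RRRKKK
After op 2 paint(7,2,Y):
KKKKKR
KKKKKK
KKKKKK
KKKKKK
KKKKKK
KKKKKK
RRRKKK
RRYKKK
After op 3 fill(7,4,R) [41 cells changed]:
RRRRRR
RRRRRR
RRRRRR
RRRRRR
RRRRRR
RRRRRR
RRRRRR
RRYRRR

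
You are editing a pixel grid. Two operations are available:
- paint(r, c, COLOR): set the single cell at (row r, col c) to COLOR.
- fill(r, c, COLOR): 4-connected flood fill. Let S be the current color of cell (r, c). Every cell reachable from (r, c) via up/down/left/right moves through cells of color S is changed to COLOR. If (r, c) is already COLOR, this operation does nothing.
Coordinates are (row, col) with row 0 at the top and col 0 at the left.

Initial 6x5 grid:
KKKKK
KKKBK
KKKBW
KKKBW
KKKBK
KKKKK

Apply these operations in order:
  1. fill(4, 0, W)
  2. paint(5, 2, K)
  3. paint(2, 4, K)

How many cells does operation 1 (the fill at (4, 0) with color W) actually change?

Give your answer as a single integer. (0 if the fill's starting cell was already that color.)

Answer: 24

Derivation:
After op 1 fill(4,0,W) [24 cells changed]:
WWWWW
WWWBW
WWWBW
WWWBW
WWWBW
WWWWW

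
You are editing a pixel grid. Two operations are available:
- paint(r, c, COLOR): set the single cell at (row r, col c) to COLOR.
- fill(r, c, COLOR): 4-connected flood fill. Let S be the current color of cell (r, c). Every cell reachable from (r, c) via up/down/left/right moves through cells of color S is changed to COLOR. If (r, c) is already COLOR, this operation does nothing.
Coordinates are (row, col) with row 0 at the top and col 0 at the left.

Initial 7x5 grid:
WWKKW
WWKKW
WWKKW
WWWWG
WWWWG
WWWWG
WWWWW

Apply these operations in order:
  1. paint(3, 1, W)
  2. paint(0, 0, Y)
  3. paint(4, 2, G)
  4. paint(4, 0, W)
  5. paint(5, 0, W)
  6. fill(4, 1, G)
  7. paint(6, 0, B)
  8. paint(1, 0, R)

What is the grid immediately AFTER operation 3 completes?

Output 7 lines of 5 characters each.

After op 1 paint(3,1,W):
WWKKW
WWKKW
WWKKW
WWWWG
WWWWG
WWWWG
WWWWW
After op 2 paint(0,0,Y):
YWKKW
WWKKW
WWKKW
WWWWG
WWWWG
WWWWG
WWWWW
After op 3 paint(4,2,G):
YWKKW
WWKKW
WWKKW
WWWWG
WWGWG
WWWWG
WWWWW

Answer: YWKKW
WWKKW
WWKKW
WWWWG
WWGWG
WWWWG
WWWWW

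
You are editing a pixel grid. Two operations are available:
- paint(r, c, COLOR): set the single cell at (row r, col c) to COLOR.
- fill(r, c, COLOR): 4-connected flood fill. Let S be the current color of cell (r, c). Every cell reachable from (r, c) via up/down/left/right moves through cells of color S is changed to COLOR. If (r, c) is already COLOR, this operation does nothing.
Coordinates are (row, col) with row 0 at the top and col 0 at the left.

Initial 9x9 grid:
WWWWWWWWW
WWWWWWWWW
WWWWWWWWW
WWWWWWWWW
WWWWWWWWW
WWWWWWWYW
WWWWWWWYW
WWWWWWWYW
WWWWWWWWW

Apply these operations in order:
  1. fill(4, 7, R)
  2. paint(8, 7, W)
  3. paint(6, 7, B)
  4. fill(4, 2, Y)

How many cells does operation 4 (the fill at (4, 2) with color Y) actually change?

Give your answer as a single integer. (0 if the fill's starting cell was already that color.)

Answer: 77

Derivation:
After op 1 fill(4,7,R) [78 cells changed]:
RRRRRRRRR
RRRRRRRRR
RRRRRRRRR
RRRRRRRRR
RRRRRRRRR
RRRRRRRYR
RRRRRRRYR
RRRRRRRYR
RRRRRRRRR
After op 2 paint(8,7,W):
RRRRRRRRR
RRRRRRRRR
RRRRRRRRR
RRRRRRRRR
RRRRRRRRR
RRRRRRRYR
RRRRRRRYR
RRRRRRRYR
RRRRRRRWR
After op 3 paint(6,7,B):
RRRRRRRRR
RRRRRRRRR
RRRRRRRRR
RRRRRRRRR
RRRRRRRRR
RRRRRRRYR
RRRRRRRBR
RRRRRRRYR
RRRRRRRWR
After op 4 fill(4,2,Y) [77 cells changed]:
YYYYYYYYY
YYYYYYYYY
YYYYYYYYY
YYYYYYYYY
YYYYYYYYY
YYYYYYYYY
YYYYYYYBY
YYYYYYYYY
YYYYYYYWY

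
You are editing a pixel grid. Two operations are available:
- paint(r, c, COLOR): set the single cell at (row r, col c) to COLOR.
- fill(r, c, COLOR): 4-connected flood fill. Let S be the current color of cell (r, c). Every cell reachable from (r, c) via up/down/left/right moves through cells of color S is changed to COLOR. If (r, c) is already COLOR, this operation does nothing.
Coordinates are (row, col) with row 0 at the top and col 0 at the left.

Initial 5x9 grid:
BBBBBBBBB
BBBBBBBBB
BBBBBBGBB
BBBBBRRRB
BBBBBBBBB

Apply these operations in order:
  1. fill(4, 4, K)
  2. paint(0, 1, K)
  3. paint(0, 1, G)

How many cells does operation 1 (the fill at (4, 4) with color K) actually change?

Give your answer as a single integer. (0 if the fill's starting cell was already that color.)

After op 1 fill(4,4,K) [41 cells changed]:
KKKKKKKKK
KKKKKKKKK
KKKKKKGKK
KKKKKRRRK
KKKKKKKKK

Answer: 41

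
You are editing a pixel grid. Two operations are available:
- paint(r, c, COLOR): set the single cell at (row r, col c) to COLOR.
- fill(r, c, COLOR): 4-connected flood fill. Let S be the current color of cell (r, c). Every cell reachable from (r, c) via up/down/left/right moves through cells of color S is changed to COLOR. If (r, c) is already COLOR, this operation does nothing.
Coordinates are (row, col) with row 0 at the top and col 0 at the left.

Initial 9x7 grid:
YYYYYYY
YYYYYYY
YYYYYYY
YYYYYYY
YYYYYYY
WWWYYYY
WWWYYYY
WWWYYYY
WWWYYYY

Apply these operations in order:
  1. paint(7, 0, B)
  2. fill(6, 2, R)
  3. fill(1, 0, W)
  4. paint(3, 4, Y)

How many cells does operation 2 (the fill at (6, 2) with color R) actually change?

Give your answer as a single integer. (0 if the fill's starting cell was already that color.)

After op 1 paint(7,0,B):
YYYYYYY
YYYYYYY
YYYYYYY
YYYYYYY
YYYYYYY
WWWYYYY
WWWYYYY
BWWYYYY
WWWYYYY
After op 2 fill(6,2,R) [11 cells changed]:
YYYYYYY
YYYYYYY
YYYYYYY
YYYYYYY
YYYYYYY
RRRYYYY
RRRYYYY
BRRYYYY
RRRYYYY

Answer: 11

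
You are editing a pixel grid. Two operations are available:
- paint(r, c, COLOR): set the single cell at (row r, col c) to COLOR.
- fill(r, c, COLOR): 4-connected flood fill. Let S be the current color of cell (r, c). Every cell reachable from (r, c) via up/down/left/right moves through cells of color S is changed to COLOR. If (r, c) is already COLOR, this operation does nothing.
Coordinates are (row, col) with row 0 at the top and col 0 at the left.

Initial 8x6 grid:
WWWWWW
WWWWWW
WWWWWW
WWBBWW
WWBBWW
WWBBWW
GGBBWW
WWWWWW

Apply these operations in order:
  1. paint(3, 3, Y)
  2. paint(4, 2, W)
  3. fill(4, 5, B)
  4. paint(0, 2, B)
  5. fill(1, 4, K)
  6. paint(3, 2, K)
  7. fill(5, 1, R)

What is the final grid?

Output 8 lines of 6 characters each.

Answer: RRRRRR
RRRRRR
RRRRRR
RRRYRR
RRRRRR
RRRRRR
GGRRRR
RRRRRR

Derivation:
After op 1 paint(3,3,Y):
WWWWWW
WWWWWW
WWWWWW
WWBYWW
WWBBWW
WWBBWW
GGBBWW
WWWWWW
After op 2 paint(4,2,W):
WWWWWW
WWWWWW
WWWWWW
WWBYWW
WWWBWW
WWBBWW
GGBBWW
WWWWWW
After op 3 fill(4,5,B) [39 cells changed]:
BBBBBB
BBBBBB
BBBBBB
BBBYBB
BBBBBB
BBBBBB
GGBBBB
BBBBBB
After op 4 paint(0,2,B):
BBBBBB
BBBBBB
BBBBBB
BBBYBB
BBBBBB
BBBBBB
GGBBBB
BBBBBB
After op 5 fill(1,4,K) [45 cells changed]:
KKKKKK
KKKKKK
KKKKKK
KKKYKK
KKKKKK
KKKKKK
GGKKKK
KKKKKK
After op 6 paint(3,2,K):
KKKKKK
KKKKKK
KKKKKK
KKKYKK
KKKKKK
KKKKKK
GGKKKK
KKKKKK
After op 7 fill(5,1,R) [45 cells changed]:
RRRRRR
RRRRRR
RRRRRR
RRRYRR
RRRRRR
RRRRRR
GGRRRR
RRRRRR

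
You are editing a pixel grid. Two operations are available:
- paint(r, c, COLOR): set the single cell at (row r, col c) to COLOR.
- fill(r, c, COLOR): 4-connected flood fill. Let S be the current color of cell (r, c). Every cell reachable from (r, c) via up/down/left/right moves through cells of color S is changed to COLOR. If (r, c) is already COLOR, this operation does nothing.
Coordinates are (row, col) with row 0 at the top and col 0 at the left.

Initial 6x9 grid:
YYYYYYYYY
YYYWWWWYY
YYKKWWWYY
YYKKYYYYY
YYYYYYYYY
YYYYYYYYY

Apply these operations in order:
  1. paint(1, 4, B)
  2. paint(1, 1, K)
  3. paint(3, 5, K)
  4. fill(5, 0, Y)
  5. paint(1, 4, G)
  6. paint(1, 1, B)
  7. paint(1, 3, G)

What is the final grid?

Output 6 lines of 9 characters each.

After op 1 paint(1,4,B):
YYYYYYYYY
YYYWBWWYY
YYKKWWWYY
YYKKYYYYY
YYYYYYYYY
YYYYYYYYY
After op 2 paint(1,1,K):
YYYYYYYYY
YKYWBWWYY
YYKKWWWYY
YYKKYYYYY
YYYYYYYYY
YYYYYYYYY
After op 3 paint(3,5,K):
YYYYYYYYY
YKYWBWWYY
YYKKWWWYY
YYKKYKYYY
YYYYYYYYY
YYYYYYYYY
After op 4 fill(5,0,Y) [0 cells changed]:
YYYYYYYYY
YKYWBWWYY
YYKKWWWYY
YYKKYKYYY
YYYYYYYYY
YYYYYYYYY
After op 5 paint(1,4,G):
YYYYYYYYY
YKYWGWWYY
YYKKWWWYY
YYKKYKYYY
YYYYYYYYY
YYYYYYYYY
After op 6 paint(1,1,B):
YYYYYYYYY
YBYWGWWYY
YYKKWWWYY
YYKKYKYYY
YYYYYYYYY
YYYYYYYYY
After op 7 paint(1,3,G):
YYYYYYYYY
YBYGGWWYY
YYKKWWWYY
YYKKYKYYY
YYYYYYYYY
YYYYYYYYY

Answer: YYYYYYYYY
YBYGGWWYY
YYKKWWWYY
YYKKYKYYY
YYYYYYYYY
YYYYYYYYY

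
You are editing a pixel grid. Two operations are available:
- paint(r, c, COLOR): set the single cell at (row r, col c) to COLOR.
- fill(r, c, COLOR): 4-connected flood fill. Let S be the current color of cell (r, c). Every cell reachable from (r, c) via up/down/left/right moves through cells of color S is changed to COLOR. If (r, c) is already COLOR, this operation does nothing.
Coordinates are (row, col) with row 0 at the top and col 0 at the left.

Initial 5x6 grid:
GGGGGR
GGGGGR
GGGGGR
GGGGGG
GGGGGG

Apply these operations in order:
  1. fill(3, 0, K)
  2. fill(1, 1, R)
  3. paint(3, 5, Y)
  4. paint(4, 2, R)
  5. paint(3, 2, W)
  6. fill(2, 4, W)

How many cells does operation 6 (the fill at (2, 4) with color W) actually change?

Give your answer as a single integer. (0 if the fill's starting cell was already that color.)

Answer: 28

Derivation:
After op 1 fill(3,0,K) [27 cells changed]:
KKKKKR
KKKKKR
KKKKKR
KKKKKK
KKKKKK
After op 2 fill(1,1,R) [27 cells changed]:
RRRRRR
RRRRRR
RRRRRR
RRRRRR
RRRRRR
After op 3 paint(3,5,Y):
RRRRRR
RRRRRR
RRRRRR
RRRRRY
RRRRRR
After op 4 paint(4,2,R):
RRRRRR
RRRRRR
RRRRRR
RRRRRY
RRRRRR
After op 5 paint(3,2,W):
RRRRRR
RRRRRR
RRRRRR
RRWRRY
RRRRRR
After op 6 fill(2,4,W) [28 cells changed]:
WWWWWW
WWWWWW
WWWWWW
WWWWWY
WWWWWW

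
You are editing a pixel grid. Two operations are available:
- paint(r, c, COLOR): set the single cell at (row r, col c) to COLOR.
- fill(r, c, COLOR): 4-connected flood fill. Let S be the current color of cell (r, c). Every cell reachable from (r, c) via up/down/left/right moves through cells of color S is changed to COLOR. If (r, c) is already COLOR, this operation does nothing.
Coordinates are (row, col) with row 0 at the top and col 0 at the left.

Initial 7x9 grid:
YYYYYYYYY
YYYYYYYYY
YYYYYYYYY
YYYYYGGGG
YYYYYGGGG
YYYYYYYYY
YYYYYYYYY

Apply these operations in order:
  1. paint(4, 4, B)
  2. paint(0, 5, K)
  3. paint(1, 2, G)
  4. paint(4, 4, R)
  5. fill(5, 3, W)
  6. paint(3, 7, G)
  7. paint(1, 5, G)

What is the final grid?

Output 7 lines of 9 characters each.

Answer: WWWWWKWWW
WWGWWGWWW
WWWWWWWWW
WWWWWGGGG
WWWWRGGGG
WWWWWWWWW
WWWWWWWWW

Derivation:
After op 1 paint(4,4,B):
YYYYYYYYY
YYYYYYYYY
YYYYYYYYY
YYYYYGGGG
YYYYBGGGG
YYYYYYYYY
YYYYYYYYY
After op 2 paint(0,5,K):
YYYYYKYYY
YYYYYYYYY
YYYYYYYYY
YYYYYGGGG
YYYYBGGGG
YYYYYYYYY
YYYYYYYYY
After op 3 paint(1,2,G):
YYYYYKYYY
YYGYYYYYY
YYYYYYYYY
YYYYYGGGG
YYYYBGGGG
YYYYYYYYY
YYYYYYYYY
After op 4 paint(4,4,R):
YYYYYKYYY
YYGYYYYYY
YYYYYYYYY
YYYYYGGGG
YYYYRGGGG
YYYYYYYYY
YYYYYYYYY
After op 5 fill(5,3,W) [52 cells changed]:
WWWWWKWWW
WWGWWWWWW
WWWWWWWWW
WWWWWGGGG
WWWWRGGGG
WWWWWWWWW
WWWWWWWWW
After op 6 paint(3,7,G):
WWWWWKWWW
WWGWWWWWW
WWWWWWWWW
WWWWWGGGG
WWWWRGGGG
WWWWWWWWW
WWWWWWWWW
After op 7 paint(1,5,G):
WWWWWKWWW
WWGWWGWWW
WWWWWWWWW
WWWWWGGGG
WWWWRGGGG
WWWWWWWWW
WWWWWWWWW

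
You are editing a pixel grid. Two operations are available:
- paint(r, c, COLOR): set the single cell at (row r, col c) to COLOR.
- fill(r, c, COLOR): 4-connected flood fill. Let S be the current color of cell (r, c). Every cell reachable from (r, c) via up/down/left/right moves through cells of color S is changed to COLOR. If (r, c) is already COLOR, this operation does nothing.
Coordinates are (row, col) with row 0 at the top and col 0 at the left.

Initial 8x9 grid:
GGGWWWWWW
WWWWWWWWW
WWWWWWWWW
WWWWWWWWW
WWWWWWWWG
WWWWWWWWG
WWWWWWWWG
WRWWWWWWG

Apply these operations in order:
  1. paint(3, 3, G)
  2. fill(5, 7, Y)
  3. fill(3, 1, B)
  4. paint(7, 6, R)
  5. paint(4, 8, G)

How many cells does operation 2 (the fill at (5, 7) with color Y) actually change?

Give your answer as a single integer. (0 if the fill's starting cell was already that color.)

After op 1 paint(3,3,G):
GGGWWWWWW
WWWWWWWWW
WWWWWWWWW
WWWGWWWWW
WWWWWWWWG
WWWWWWWWG
WWWWWWWWG
WRWWWWWWG
After op 2 fill(5,7,Y) [63 cells changed]:
GGGYYYYYY
YYYYYYYYY
YYYYYYYYY
YYYGYYYYY
YYYYYYYYG
YYYYYYYYG
YYYYYYYYG
YRYYYYYYG

Answer: 63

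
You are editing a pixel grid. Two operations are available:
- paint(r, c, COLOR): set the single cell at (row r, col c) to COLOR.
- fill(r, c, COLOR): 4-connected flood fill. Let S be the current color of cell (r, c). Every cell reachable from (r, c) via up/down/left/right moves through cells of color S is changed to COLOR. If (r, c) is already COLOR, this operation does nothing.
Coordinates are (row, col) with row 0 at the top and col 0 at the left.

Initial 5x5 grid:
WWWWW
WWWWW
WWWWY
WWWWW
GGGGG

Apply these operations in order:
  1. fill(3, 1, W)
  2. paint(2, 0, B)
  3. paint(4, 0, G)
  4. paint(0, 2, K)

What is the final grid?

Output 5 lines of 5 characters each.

After op 1 fill(3,1,W) [0 cells changed]:
WWWWW
WWWWW
WWWWY
WWWWW
GGGGG
After op 2 paint(2,0,B):
WWWWW
WWWWW
BWWWY
WWWWW
GGGGG
After op 3 paint(4,0,G):
WWWWW
WWWWW
BWWWY
WWWWW
GGGGG
After op 4 paint(0,2,K):
WWKWW
WWWWW
BWWWY
WWWWW
GGGGG

Answer: WWKWW
WWWWW
BWWWY
WWWWW
GGGGG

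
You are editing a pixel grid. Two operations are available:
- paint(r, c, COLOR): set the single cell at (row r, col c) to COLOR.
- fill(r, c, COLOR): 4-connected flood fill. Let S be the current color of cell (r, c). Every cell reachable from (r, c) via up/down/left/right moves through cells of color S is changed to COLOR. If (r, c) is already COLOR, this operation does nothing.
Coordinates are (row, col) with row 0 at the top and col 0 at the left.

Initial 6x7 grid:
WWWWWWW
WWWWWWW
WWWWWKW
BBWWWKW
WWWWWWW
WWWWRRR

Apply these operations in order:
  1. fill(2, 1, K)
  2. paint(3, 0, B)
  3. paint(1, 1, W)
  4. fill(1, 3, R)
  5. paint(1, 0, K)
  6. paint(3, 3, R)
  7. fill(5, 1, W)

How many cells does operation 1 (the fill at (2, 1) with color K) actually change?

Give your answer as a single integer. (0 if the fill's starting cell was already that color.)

After op 1 fill(2,1,K) [35 cells changed]:
KKKKKKK
KKKKKKK
KKKKKKK
BBKKKKK
KKKKKKK
KKKKRRR

Answer: 35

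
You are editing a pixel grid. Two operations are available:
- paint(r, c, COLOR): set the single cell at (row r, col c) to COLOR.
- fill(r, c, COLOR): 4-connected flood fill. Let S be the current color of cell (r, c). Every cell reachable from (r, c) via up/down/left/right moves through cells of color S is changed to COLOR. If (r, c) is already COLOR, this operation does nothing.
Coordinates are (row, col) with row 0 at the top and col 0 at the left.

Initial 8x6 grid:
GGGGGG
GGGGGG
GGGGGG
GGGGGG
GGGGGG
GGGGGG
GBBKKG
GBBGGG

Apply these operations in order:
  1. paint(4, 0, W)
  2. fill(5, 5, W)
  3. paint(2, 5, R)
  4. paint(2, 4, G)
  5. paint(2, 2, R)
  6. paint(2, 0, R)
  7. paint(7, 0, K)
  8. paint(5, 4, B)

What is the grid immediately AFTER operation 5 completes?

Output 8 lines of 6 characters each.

Answer: WWWWWW
WWWWWW
WWRWGR
WWWWWW
WWWWWW
WWWWWW
WBBKKW
WBBWWW

Derivation:
After op 1 paint(4,0,W):
GGGGGG
GGGGGG
GGGGGG
GGGGGG
WGGGGG
GGGGGG
GBBKKG
GBBGGG
After op 2 fill(5,5,W) [41 cells changed]:
WWWWWW
WWWWWW
WWWWWW
WWWWWW
WWWWWW
WWWWWW
WBBKKW
WBBWWW
After op 3 paint(2,5,R):
WWWWWW
WWWWWW
WWWWWR
WWWWWW
WWWWWW
WWWWWW
WBBKKW
WBBWWW
After op 4 paint(2,4,G):
WWWWWW
WWWWWW
WWWWGR
WWWWWW
WWWWWW
WWWWWW
WBBKKW
WBBWWW
After op 5 paint(2,2,R):
WWWWWW
WWWWWW
WWRWGR
WWWWWW
WWWWWW
WWWWWW
WBBKKW
WBBWWW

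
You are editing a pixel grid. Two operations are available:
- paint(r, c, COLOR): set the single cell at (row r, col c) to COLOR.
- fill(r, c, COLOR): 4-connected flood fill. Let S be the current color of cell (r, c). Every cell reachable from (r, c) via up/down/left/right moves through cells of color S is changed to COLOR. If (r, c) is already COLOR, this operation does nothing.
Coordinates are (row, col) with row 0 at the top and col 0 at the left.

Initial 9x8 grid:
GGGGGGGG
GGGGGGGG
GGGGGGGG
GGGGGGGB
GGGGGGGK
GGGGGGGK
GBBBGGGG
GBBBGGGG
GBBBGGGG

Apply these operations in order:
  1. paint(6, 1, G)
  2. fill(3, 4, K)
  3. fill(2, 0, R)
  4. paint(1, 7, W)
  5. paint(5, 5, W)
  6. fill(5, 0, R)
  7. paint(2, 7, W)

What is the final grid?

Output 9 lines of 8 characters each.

Answer: RRRRRRRR
RRRRRRRW
RRRRRRRW
RRRRRRRB
RRRRRRRR
RRRRRWRR
RRBBRRRR
RBBBRRRR
RBBBRRRR

Derivation:
After op 1 paint(6,1,G):
GGGGGGGG
GGGGGGGG
GGGGGGGG
GGGGGGGB
GGGGGGGK
GGGGGGGK
GGBBGGGG
GBBBGGGG
GBBBGGGG
After op 2 fill(3,4,K) [61 cells changed]:
KKKKKKKK
KKKKKKKK
KKKKKKKK
KKKKKKKB
KKKKKKKK
KKKKKKKK
KKBBKKKK
KBBBKKKK
KBBBKKKK
After op 3 fill(2,0,R) [63 cells changed]:
RRRRRRRR
RRRRRRRR
RRRRRRRR
RRRRRRRB
RRRRRRRR
RRRRRRRR
RRBBRRRR
RBBBRRRR
RBBBRRRR
After op 4 paint(1,7,W):
RRRRRRRR
RRRRRRRW
RRRRRRRR
RRRRRRRB
RRRRRRRR
RRRRRRRR
RRBBRRRR
RBBBRRRR
RBBBRRRR
After op 5 paint(5,5,W):
RRRRRRRR
RRRRRRRW
RRRRRRRR
RRRRRRRB
RRRRRRRR
RRRRRWRR
RRBBRRRR
RBBBRRRR
RBBBRRRR
After op 6 fill(5,0,R) [0 cells changed]:
RRRRRRRR
RRRRRRRW
RRRRRRRR
RRRRRRRB
RRRRRRRR
RRRRRWRR
RRBBRRRR
RBBBRRRR
RBBBRRRR
After op 7 paint(2,7,W):
RRRRRRRR
RRRRRRRW
RRRRRRRW
RRRRRRRB
RRRRRRRR
RRRRRWRR
RRBBRRRR
RBBBRRRR
RBBBRRRR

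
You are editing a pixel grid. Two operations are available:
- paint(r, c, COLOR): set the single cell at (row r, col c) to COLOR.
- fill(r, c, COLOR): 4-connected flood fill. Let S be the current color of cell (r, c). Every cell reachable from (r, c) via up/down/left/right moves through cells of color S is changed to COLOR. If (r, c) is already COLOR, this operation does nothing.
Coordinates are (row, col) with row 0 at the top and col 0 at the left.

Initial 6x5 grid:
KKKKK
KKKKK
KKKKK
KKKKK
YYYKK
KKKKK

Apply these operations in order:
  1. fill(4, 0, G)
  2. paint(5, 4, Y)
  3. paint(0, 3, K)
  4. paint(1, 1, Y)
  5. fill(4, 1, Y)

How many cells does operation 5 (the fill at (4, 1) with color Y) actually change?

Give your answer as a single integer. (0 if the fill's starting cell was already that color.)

Answer: 3

Derivation:
After op 1 fill(4,0,G) [3 cells changed]:
KKKKK
KKKKK
KKKKK
KKKKK
GGGKK
KKKKK
After op 2 paint(5,4,Y):
KKKKK
KKKKK
KKKKK
KKKKK
GGGKK
KKKKY
After op 3 paint(0,3,K):
KKKKK
KKKKK
KKKKK
KKKKK
GGGKK
KKKKY
After op 4 paint(1,1,Y):
KKKKK
KYKKK
KKKKK
KKKKK
GGGKK
KKKKY
After op 5 fill(4,1,Y) [3 cells changed]:
KKKKK
KYKKK
KKKKK
KKKKK
YYYKK
KKKKY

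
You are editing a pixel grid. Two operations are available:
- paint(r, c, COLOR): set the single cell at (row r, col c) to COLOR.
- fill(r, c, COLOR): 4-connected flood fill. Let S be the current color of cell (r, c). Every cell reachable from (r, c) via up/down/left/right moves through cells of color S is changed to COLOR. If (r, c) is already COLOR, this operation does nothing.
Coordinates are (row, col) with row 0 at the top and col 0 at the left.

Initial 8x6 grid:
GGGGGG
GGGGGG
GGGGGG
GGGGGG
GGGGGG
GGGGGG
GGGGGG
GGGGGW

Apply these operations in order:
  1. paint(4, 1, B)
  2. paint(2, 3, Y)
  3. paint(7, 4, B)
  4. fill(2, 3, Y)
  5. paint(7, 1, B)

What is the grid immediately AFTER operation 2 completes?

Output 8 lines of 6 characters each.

Answer: GGGGGG
GGGGGG
GGGYGG
GGGGGG
GBGGGG
GGGGGG
GGGGGG
GGGGGW

Derivation:
After op 1 paint(4,1,B):
GGGGGG
GGGGGG
GGGGGG
GGGGGG
GBGGGG
GGGGGG
GGGGGG
GGGGGW
After op 2 paint(2,3,Y):
GGGGGG
GGGGGG
GGGYGG
GGGGGG
GBGGGG
GGGGGG
GGGGGG
GGGGGW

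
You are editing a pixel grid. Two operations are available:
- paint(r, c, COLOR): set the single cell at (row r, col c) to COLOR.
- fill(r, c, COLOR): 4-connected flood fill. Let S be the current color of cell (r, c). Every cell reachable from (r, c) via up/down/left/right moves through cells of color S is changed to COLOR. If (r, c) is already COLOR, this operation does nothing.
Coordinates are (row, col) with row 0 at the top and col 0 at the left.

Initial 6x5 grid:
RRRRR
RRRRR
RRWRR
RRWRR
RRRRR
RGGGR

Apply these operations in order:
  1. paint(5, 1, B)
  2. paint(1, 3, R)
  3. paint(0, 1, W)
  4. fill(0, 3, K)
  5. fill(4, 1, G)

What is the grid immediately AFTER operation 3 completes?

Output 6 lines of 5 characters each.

After op 1 paint(5,1,B):
RRRRR
RRRRR
RRWRR
RRWRR
RRRRR
RBGGR
After op 2 paint(1,3,R):
RRRRR
RRRRR
RRWRR
RRWRR
RRRRR
RBGGR
After op 3 paint(0,1,W):
RWRRR
RRRRR
RRWRR
RRWRR
RRRRR
RBGGR

Answer: RWRRR
RRRRR
RRWRR
RRWRR
RRRRR
RBGGR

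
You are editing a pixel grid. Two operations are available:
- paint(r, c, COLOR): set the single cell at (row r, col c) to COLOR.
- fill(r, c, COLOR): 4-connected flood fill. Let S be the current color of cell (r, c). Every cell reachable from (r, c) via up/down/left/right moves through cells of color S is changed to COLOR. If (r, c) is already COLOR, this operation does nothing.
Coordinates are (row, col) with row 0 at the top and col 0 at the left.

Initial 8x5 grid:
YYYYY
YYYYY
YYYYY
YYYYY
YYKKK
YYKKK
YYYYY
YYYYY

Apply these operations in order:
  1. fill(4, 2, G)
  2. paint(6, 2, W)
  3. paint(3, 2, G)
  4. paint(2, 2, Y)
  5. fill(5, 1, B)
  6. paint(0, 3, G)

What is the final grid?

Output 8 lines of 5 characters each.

Answer: BBBGB
BBBBB
BBBBB
BBGBB
BBGGG
BBGGG
BBWBB
BBBBB

Derivation:
After op 1 fill(4,2,G) [6 cells changed]:
YYYYY
YYYYY
YYYYY
YYYYY
YYGGG
YYGGG
YYYYY
YYYYY
After op 2 paint(6,2,W):
YYYYY
YYYYY
YYYYY
YYYYY
YYGGG
YYGGG
YYWYY
YYYYY
After op 3 paint(3,2,G):
YYYYY
YYYYY
YYYYY
YYGYY
YYGGG
YYGGG
YYWYY
YYYYY
After op 4 paint(2,2,Y):
YYYYY
YYYYY
YYYYY
YYGYY
YYGGG
YYGGG
YYWYY
YYYYY
After op 5 fill(5,1,B) [32 cells changed]:
BBBBB
BBBBB
BBBBB
BBGBB
BBGGG
BBGGG
BBWBB
BBBBB
After op 6 paint(0,3,G):
BBBGB
BBBBB
BBBBB
BBGBB
BBGGG
BBGGG
BBWBB
BBBBB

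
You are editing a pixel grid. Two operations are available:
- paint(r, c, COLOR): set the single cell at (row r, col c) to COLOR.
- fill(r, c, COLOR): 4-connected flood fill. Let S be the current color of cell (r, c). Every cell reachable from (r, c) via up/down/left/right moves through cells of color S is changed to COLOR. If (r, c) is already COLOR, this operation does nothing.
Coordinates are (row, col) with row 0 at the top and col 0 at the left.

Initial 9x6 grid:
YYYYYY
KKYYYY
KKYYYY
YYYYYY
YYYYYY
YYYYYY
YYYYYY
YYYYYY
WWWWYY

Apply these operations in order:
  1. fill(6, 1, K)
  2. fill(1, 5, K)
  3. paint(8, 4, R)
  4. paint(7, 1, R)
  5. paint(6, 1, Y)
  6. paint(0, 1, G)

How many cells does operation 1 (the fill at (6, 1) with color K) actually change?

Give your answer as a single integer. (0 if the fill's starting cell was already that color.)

After op 1 fill(6,1,K) [46 cells changed]:
KKKKKK
KKKKKK
KKKKKK
KKKKKK
KKKKKK
KKKKKK
KKKKKK
KKKKKK
WWWWKK

Answer: 46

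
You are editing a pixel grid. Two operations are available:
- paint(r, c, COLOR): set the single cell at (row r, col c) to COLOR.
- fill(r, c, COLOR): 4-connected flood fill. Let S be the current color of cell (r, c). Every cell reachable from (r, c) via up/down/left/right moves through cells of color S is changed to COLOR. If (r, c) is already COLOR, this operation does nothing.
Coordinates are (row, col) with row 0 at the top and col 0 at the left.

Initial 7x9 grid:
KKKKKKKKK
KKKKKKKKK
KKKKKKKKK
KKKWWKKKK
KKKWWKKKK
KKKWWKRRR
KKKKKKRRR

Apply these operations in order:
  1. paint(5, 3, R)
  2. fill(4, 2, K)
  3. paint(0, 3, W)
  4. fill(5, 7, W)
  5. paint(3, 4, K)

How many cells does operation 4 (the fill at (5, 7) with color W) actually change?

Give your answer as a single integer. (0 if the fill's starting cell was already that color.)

After op 1 paint(5,3,R):
KKKKKKKKK
KKKKKKKKK
KKKKKKKKK
KKKWWKKKK
KKKWWKKKK
KKKRWKRRR
KKKKKKRRR
After op 2 fill(4,2,K) [0 cells changed]:
KKKKKKKKK
KKKKKKKKK
KKKKKKKKK
KKKWWKKKK
KKKWWKKKK
KKKRWKRRR
KKKKKKRRR
After op 3 paint(0,3,W):
KKKWKKKKK
KKKKKKKKK
KKKKKKKKK
KKKWWKKKK
KKKWWKKKK
KKKRWKRRR
KKKKKKRRR
After op 4 fill(5,7,W) [6 cells changed]:
KKKWKKKKK
KKKKKKKKK
KKKKKKKKK
KKKWWKKKK
KKKWWKKKK
KKKRWKWWW
KKKKKKWWW

Answer: 6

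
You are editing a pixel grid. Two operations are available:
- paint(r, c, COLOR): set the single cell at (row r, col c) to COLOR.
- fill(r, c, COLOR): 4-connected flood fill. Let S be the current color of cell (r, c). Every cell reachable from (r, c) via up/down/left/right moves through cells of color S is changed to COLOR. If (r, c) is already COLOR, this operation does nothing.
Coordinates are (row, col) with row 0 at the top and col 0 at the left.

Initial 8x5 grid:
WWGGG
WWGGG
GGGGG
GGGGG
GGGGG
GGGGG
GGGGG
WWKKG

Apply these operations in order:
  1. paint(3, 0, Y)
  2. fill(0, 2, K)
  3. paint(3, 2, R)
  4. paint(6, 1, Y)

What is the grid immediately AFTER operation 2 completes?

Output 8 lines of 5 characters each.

Answer: WWKKK
WWKKK
KKKKK
YKKKK
KKKKK
KKKKK
KKKKK
WWKKK

Derivation:
After op 1 paint(3,0,Y):
WWGGG
WWGGG
GGGGG
YGGGG
GGGGG
GGGGG
GGGGG
WWKKG
After op 2 fill(0,2,K) [31 cells changed]:
WWKKK
WWKKK
KKKKK
YKKKK
KKKKK
KKKKK
KKKKK
WWKKK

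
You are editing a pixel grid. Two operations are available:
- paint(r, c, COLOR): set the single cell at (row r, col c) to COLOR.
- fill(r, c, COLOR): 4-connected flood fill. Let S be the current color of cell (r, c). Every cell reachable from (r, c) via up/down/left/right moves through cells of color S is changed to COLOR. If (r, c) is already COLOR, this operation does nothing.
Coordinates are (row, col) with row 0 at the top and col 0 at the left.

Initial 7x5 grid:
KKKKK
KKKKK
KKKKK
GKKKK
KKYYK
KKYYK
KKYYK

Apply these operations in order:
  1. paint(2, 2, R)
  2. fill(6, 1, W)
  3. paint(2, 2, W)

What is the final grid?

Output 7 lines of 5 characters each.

After op 1 paint(2,2,R):
KKKKK
KKKKK
KKRKK
GKKKK
KKYYK
KKYYK
KKYYK
After op 2 fill(6,1,W) [27 cells changed]:
WWWWW
WWWWW
WWRWW
GWWWW
WWYYW
WWYYW
WWYYW
After op 3 paint(2,2,W):
WWWWW
WWWWW
WWWWW
GWWWW
WWYYW
WWYYW
WWYYW

Answer: WWWWW
WWWWW
WWWWW
GWWWW
WWYYW
WWYYW
WWYYW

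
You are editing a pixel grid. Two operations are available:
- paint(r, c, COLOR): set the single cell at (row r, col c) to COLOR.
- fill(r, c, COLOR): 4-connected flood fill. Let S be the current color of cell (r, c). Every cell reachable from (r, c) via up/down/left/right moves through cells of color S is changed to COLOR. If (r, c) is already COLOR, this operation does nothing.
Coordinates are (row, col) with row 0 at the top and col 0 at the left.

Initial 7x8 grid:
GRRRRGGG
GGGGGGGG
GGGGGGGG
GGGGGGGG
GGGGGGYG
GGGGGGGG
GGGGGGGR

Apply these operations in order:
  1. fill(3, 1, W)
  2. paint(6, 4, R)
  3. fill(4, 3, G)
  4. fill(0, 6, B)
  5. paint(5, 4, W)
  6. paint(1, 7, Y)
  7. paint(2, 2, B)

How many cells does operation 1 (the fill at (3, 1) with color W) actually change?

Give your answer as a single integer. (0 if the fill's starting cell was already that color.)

Answer: 50

Derivation:
After op 1 fill(3,1,W) [50 cells changed]:
WRRRRWWW
WWWWWWWW
WWWWWWWW
WWWWWWWW
WWWWWWYW
WWWWWWWW
WWWWWWWR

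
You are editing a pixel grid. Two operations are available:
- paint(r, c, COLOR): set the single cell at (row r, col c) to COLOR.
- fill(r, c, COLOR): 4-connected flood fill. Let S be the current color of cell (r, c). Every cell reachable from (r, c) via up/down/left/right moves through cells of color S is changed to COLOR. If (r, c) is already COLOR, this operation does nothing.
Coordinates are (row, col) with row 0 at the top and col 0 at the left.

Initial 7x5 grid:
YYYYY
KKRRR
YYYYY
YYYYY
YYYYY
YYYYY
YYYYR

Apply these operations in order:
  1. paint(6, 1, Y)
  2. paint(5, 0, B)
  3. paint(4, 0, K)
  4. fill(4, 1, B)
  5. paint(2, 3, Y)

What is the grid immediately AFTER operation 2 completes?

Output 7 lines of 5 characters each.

Answer: YYYYY
KKRRR
YYYYY
YYYYY
YYYYY
BYYYY
YYYYR

Derivation:
After op 1 paint(6,1,Y):
YYYYY
KKRRR
YYYYY
YYYYY
YYYYY
YYYYY
YYYYR
After op 2 paint(5,0,B):
YYYYY
KKRRR
YYYYY
YYYYY
YYYYY
BYYYY
YYYYR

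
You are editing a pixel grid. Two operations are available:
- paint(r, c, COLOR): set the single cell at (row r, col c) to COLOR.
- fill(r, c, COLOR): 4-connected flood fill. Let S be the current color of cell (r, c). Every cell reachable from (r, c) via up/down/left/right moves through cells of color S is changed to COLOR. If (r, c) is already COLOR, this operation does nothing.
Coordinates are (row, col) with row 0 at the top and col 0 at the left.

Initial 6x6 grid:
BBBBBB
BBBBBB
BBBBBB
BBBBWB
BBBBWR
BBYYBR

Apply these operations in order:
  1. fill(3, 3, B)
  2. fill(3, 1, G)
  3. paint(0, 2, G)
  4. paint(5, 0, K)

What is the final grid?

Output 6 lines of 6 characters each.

After op 1 fill(3,3,B) [0 cells changed]:
BBBBBB
BBBBBB
BBBBBB
BBBBWB
BBBBWR
BBYYBR
After op 2 fill(3,1,G) [29 cells changed]:
GGGGGG
GGGGGG
GGGGGG
GGGGWG
GGGGWR
GGYYBR
After op 3 paint(0,2,G):
GGGGGG
GGGGGG
GGGGGG
GGGGWG
GGGGWR
GGYYBR
After op 4 paint(5,0,K):
GGGGGG
GGGGGG
GGGGGG
GGGGWG
GGGGWR
KGYYBR

Answer: GGGGGG
GGGGGG
GGGGGG
GGGGWG
GGGGWR
KGYYBR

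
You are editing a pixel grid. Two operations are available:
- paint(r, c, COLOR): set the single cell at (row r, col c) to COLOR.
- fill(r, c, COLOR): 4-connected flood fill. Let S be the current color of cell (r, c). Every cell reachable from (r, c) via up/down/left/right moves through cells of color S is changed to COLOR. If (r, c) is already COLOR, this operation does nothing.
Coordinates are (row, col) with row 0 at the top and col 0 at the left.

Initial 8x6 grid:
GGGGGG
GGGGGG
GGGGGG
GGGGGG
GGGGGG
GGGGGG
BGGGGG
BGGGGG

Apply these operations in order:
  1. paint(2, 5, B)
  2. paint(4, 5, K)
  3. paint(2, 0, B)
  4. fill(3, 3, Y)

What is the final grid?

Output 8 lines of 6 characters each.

After op 1 paint(2,5,B):
GGGGGG
GGGGGG
GGGGGB
GGGGGG
GGGGGG
GGGGGG
BGGGGG
BGGGGG
After op 2 paint(4,5,K):
GGGGGG
GGGGGG
GGGGGB
GGGGGG
GGGGGK
GGGGGG
BGGGGG
BGGGGG
After op 3 paint(2,0,B):
GGGGGG
GGGGGG
BGGGGB
GGGGGG
GGGGGK
GGGGGG
BGGGGG
BGGGGG
After op 4 fill(3,3,Y) [43 cells changed]:
YYYYYY
YYYYYY
BYYYYB
YYYYYY
YYYYYK
YYYYYY
BYYYYY
BYYYYY

Answer: YYYYYY
YYYYYY
BYYYYB
YYYYYY
YYYYYK
YYYYYY
BYYYYY
BYYYYY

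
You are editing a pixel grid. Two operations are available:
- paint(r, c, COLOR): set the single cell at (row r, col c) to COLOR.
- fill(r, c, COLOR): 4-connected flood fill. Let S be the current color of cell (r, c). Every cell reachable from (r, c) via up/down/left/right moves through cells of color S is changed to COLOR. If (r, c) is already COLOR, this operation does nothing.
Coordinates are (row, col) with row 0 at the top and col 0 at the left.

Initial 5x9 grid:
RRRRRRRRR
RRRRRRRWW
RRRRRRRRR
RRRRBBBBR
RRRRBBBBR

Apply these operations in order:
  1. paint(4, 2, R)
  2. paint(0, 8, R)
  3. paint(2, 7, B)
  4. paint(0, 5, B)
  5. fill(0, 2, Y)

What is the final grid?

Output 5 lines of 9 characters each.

After op 1 paint(4,2,R):
RRRRRRRRR
RRRRRRRWW
RRRRRRRRR
RRRRBBBBR
RRRRBBBBR
After op 2 paint(0,8,R):
RRRRRRRRR
RRRRRRRWW
RRRRRRRRR
RRRRBBBBR
RRRRBBBBR
After op 3 paint(2,7,B):
RRRRRRRRR
RRRRRRRWW
RRRRRRRBR
RRRRBBBBR
RRRRBBBBR
After op 4 paint(0,5,B):
RRRRRBRRR
RRRRRRRWW
RRRRRRRBR
RRRRBBBBR
RRRRBBBBR
After op 5 fill(0,2,Y) [30 cells changed]:
YYYYYBYYY
YYYYYYYWW
YYYYYYYBR
YYYYBBBBR
YYYYBBBBR

Answer: YYYYYBYYY
YYYYYYYWW
YYYYYYYBR
YYYYBBBBR
YYYYBBBBR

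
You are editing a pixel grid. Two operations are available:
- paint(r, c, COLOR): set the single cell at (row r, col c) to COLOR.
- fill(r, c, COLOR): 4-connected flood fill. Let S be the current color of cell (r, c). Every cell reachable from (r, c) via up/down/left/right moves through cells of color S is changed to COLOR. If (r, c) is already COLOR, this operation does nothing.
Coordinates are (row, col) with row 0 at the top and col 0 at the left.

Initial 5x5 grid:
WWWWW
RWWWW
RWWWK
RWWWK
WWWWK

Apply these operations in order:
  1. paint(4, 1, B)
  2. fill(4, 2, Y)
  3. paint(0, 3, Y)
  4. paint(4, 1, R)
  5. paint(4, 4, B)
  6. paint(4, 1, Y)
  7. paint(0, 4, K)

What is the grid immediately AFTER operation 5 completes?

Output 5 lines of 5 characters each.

Answer: YYYYY
RYYYY
RYYYK
RYYYK
WRYYB

Derivation:
After op 1 paint(4,1,B):
WWWWW
RWWWW
RWWWK
RWWWK
WBWWK
After op 2 fill(4,2,Y) [17 cells changed]:
YYYYY
RYYYY
RYYYK
RYYYK
WBYYK
After op 3 paint(0,3,Y):
YYYYY
RYYYY
RYYYK
RYYYK
WBYYK
After op 4 paint(4,1,R):
YYYYY
RYYYY
RYYYK
RYYYK
WRYYK
After op 5 paint(4,4,B):
YYYYY
RYYYY
RYYYK
RYYYK
WRYYB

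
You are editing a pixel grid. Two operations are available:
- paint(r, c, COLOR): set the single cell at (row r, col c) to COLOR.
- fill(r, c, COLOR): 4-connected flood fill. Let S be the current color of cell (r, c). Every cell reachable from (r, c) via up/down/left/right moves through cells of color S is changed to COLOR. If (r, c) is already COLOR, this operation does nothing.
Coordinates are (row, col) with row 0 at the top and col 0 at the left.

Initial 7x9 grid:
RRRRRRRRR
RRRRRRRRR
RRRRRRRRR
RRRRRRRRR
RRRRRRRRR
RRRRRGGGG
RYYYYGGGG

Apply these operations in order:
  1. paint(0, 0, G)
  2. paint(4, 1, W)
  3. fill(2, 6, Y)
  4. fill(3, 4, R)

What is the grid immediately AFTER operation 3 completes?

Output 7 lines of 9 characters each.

Answer: GYYYYYYYY
YYYYYYYYY
YYYYYYYYY
YYYYYYYYY
YWYYYYYYY
YYYYYGGGG
YYYYYGGGG

Derivation:
After op 1 paint(0,0,G):
GRRRRRRRR
RRRRRRRRR
RRRRRRRRR
RRRRRRRRR
RRRRRRRRR
RRRRRGGGG
RYYYYGGGG
After op 2 paint(4,1,W):
GRRRRRRRR
RRRRRRRRR
RRRRRRRRR
RRRRRRRRR
RWRRRRRRR
RRRRRGGGG
RYYYYGGGG
After op 3 fill(2,6,Y) [49 cells changed]:
GYYYYYYYY
YYYYYYYYY
YYYYYYYYY
YYYYYYYYY
YWYYYYYYY
YYYYYGGGG
YYYYYGGGG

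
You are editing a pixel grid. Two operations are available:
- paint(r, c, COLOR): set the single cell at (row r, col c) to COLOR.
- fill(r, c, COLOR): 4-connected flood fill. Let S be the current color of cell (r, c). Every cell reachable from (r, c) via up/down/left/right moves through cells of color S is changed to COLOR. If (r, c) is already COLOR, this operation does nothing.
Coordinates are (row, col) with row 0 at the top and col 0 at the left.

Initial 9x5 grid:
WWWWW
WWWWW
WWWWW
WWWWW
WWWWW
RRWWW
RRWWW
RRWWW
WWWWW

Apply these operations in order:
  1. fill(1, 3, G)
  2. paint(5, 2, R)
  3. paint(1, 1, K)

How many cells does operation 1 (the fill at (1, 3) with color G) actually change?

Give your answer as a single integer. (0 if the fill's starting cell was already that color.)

Answer: 39

Derivation:
After op 1 fill(1,3,G) [39 cells changed]:
GGGGG
GGGGG
GGGGG
GGGGG
GGGGG
RRGGG
RRGGG
RRGGG
GGGGG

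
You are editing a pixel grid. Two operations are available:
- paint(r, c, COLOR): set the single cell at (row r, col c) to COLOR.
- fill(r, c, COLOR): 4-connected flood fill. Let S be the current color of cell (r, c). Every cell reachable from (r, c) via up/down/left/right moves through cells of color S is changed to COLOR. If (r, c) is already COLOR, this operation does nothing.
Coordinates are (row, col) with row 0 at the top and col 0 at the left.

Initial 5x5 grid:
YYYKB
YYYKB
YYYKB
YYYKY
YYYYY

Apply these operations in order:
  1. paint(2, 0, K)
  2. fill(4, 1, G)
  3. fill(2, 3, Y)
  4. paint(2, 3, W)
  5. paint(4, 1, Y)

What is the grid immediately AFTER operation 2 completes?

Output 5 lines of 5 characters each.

After op 1 paint(2,0,K):
YYYKB
YYYKB
KYYKB
YYYKY
YYYYY
After op 2 fill(4,1,G) [17 cells changed]:
GGGKB
GGGKB
KGGKB
GGGKG
GGGGG

Answer: GGGKB
GGGKB
KGGKB
GGGKG
GGGGG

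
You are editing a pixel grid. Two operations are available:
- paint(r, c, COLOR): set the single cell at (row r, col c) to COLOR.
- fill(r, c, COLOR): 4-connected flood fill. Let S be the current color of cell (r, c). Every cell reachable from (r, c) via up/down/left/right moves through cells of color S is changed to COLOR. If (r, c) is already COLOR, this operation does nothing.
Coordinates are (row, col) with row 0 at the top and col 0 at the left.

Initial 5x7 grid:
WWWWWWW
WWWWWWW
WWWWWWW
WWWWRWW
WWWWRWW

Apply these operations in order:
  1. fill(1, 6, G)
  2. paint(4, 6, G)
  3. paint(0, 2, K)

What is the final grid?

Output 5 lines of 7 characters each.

After op 1 fill(1,6,G) [33 cells changed]:
GGGGGGG
GGGGGGG
GGGGGGG
GGGGRGG
GGGGRGG
After op 2 paint(4,6,G):
GGGGGGG
GGGGGGG
GGGGGGG
GGGGRGG
GGGGRGG
After op 3 paint(0,2,K):
GGKGGGG
GGGGGGG
GGGGGGG
GGGGRGG
GGGGRGG

Answer: GGKGGGG
GGGGGGG
GGGGGGG
GGGGRGG
GGGGRGG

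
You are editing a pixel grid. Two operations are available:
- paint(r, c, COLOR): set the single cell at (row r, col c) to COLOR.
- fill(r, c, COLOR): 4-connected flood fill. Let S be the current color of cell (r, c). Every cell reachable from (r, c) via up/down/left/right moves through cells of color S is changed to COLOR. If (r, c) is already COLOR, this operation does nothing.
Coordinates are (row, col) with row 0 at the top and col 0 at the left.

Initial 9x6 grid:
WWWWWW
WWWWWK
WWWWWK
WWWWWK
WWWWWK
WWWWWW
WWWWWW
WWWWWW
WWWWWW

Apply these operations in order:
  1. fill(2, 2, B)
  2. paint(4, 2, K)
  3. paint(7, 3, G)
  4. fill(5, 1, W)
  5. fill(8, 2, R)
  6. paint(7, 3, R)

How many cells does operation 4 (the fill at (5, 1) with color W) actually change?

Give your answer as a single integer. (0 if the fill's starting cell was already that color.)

After op 1 fill(2,2,B) [50 cells changed]:
BBBBBB
BBBBBK
BBBBBK
BBBBBK
BBBBBK
BBBBBB
BBBBBB
BBBBBB
BBBBBB
After op 2 paint(4,2,K):
BBBBBB
BBBBBK
BBBBBK
BBBBBK
BBKBBK
BBBBBB
BBBBBB
BBBBBB
BBBBBB
After op 3 paint(7,3,G):
BBBBBB
BBBBBK
BBBBBK
BBBBBK
BBKBBK
BBBBBB
BBBBBB
BBBGBB
BBBBBB
After op 4 fill(5,1,W) [48 cells changed]:
WWWWWW
WWWWWK
WWWWWK
WWWWWK
WWKWWK
WWWWWW
WWWWWW
WWWGWW
WWWWWW

Answer: 48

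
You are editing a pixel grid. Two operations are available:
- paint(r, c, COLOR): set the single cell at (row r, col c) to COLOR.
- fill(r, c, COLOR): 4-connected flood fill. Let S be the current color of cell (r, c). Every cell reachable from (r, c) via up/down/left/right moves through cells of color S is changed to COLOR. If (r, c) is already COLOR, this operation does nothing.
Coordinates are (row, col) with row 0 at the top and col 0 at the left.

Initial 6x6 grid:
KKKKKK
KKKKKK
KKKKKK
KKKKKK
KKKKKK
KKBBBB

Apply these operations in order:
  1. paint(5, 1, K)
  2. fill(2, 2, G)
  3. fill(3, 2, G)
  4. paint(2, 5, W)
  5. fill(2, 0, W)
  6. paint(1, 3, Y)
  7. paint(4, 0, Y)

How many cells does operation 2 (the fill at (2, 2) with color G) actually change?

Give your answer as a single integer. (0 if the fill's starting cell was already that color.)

Answer: 32

Derivation:
After op 1 paint(5,1,K):
KKKKKK
KKKKKK
KKKKKK
KKKKKK
KKKKKK
KKBBBB
After op 2 fill(2,2,G) [32 cells changed]:
GGGGGG
GGGGGG
GGGGGG
GGGGGG
GGGGGG
GGBBBB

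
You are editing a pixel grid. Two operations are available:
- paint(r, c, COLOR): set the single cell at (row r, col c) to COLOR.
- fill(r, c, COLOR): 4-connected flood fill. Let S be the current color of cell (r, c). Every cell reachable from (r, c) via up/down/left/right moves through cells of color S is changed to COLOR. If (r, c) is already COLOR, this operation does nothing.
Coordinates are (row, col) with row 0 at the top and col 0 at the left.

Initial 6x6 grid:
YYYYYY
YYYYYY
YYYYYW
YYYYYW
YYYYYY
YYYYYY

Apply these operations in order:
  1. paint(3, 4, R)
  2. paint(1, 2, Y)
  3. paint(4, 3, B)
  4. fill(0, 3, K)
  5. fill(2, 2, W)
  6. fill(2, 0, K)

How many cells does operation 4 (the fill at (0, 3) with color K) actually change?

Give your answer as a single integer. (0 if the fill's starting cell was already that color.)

Answer: 32

Derivation:
After op 1 paint(3,4,R):
YYYYYY
YYYYYY
YYYYYW
YYYYRW
YYYYYY
YYYYYY
After op 2 paint(1,2,Y):
YYYYYY
YYYYYY
YYYYYW
YYYYRW
YYYYYY
YYYYYY
After op 3 paint(4,3,B):
YYYYYY
YYYYYY
YYYYYW
YYYYRW
YYYBYY
YYYYYY
After op 4 fill(0,3,K) [32 cells changed]:
KKKKKK
KKKKKK
KKKKKW
KKKKRW
KKKBKK
KKKKKK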